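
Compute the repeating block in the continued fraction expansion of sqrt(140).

Write x_i = (sqrt(140) + m_i)/d_i with (m_0, d_0) = (0, 1). a_0 = floor(sqrt(140)) = 11, since 11^2 = 121 <= 140 < 144 = 12^2.
Iterate m_{i+1} = d_i*a_i - m_i, d_{i+1} = (140 - m_{i+1}^2)/d_i, a_{i+1} = floor((a_0 + m_{i+1})/d_{i+1}):
  m_1 = 1*11 - 0 = 11, d_1 = (140 - 11^2)/1 = 19/1 = 19, a_1 = floor((11 + 11)/19) = 1.
  m_2 = 19*1 - 11 = 8, d_2 = (140 - 8^2)/19 = 76/19 = 4, a_2 = floor((11 + 8)/4) = 4.
  m_3 = 4*4 - 8 = 8, d_3 = (140 - 8^2)/4 = 76/4 = 19, a_3 = floor((11 + 8)/19) = 1.
  m_4 = 19*1 - 8 = 11, d_4 = (140 - 11^2)/19 = 19/19 = 1, a_4 = floor((11 + 11)/1) = 22.
  m_5 = 1*22 - 11 = 11, d_5 = (140 - 11^2)/1 = 19/1 = 19: (m_5, d_5) = (m_1, d_1) = (11, 19), so from here the quotients repeat a_1, ..., a_4; the period length is 4.
Hence the expansion of sqrt(140) is a_0 = 11 followed by the repeating block 1, 4, 1, 22 (period 4).

[11; (1, 4, 1, 22)]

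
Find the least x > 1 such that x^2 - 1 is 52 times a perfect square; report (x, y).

(x, y) = (649, 90)

First expand sqrt(52) as a continued fraction. With x_i = (sqrt(52) + m_i)/d_i and (m_0, d_0) = (0, 1): a_0 = floor(sqrt(52)) = 7, since 7^2 = 49 <= 52 < 64 = 8^2.
Iterate m_{i+1} = d_i*a_i - m_i, d_{i+1} = (52 - m_{i+1}^2)/d_i, a_{i+1} = floor((a_0 + m_{i+1})/d_{i+1}):
  m_1 = 1*7 - 0 = 7, d_1 = (52 - 7^2)/1 = 3/1 = 3, a_1 = floor((7 + 7)/3) = 4.
  m_2 = 3*4 - 7 = 5, d_2 = (52 - 5^2)/3 = 27/3 = 9, a_2 = floor((7 + 5)/9) = 1.
  m_3 = 9*1 - 5 = 4, d_3 = (52 - 4^2)/9 = 36/9 = 4, a_3 = floor((7 + 4)/4) = 2.
  m_4 = 4*2 - 4 = 4, d_4 = (52 - 4^2)/4 = 36/4 = 9, a_4 = floor((7 + 4)/9) = 1.
  m_5 = 9*1 - 4 = 5, d_5 = (52 - 5^2)/9 = 27/9 = 3, a_5 = floor((7 + 5)/3) = 4.
  m_6 = 3*4 - 5 = 7, d_6 = (52 - 7^2)/3 = 3/3 = 1, a_6 = floor((7 + 7)/1) = 14.
  m_7 = 1*14 - 7 = 7, d_7 = (52 - 7^2)/1 = 3/1 = 3: (m_7, d_7) = (m_1, d_1) = (7, 3), so from here the quotients repeat a_1, ..., a_6; the period length is 6.
So sqrt(52) = [7; (4, 1, 2, 1, 4, 14)] with period length k = 6.
k is even, so the fundamental solution of x^2 - 52y^2 = 1 is (p_{k-1}, q_{k-1}) = (p_5, q_5); compute convergents through index 5.
Convergents (p_i = a_i*p_{i-1} + p_{i-2}, q_i = a_i*q_{i-1} + q_{i-2} with p_{-2}=0, p_{-1}=1, q_{-2}=1, q_{-1}=0):
  i=0: a_0=7, p_0 = 7*1 + 0 = 7, q_0 = 7*0 + 1 = 1.
  i=1: a_1=4, p_1 = 4*7 + 1 = 29, q_1 = 4*1 + 0 = 4.
  i=2: a_2=1, p_2 = 1*29 + 7 = 36, q_2 = 1*4 + 1 = 5.
  i=3: a_3=2, p_3 = 2*36 + 29 = 101, q_3 = 2*5 + 4 = 14.
  i=4: a_4=1, p_4 = 1*101 + 36 = 137, q_4 = 1*14 + 5 = 19.
  i=5: a_5=4, p_5 = 4*137 + 101 = 649, q_5 = 4*19 + 14 = 90.
Check: 649^2 - 52*90^2 = 421201 - 421200 = 1, so (x, y) = (649, 90) solves the equation, and by the theorem it is the least positive solution.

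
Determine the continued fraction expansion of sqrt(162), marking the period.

Write x_i = (sqrt(162) + m_i)/d_i with (m_0, d_0) = (0, 1). a_0 = floor(sqrt(162)) = 12, since 12^2 = 144 <= 162 < 169 = 13^2.
Iterate m_{i+1} = d_i*a_i - m_i, d_{i+1} = (162 - m_{i+1}^2)/d_i, a_{i+1} = floor((a_0 + m_{i+1})/d_{i+1}):
  m_1 = 1*12 - 0 = 12, d_1 = (162 - 12^2)/1 = 18/1 = 18, a_1 = floor((12 + 12)/18) = 1.
  m_2 = 18*1 - 12 = 6, d_2 = (162 - 6^2)/18 = 126/18 = 7, a_2 = floor((12 + 6)/7) = 2.
  m_3 = 7*2 - 6 = 8, d_3 = (162 - 8^2)/7 = 98/7 = 14, a_3 = floor((12 + 8)/14) = 1.
  m_4 = 14*1 - 8 = 6, d_4 = (162 - 6^2)/14 = 126/14 = 9, a_4 = floor((12 + 6)/9) = 2.
  m_5 = 9*2 - 6 = 12, d_5 = (162 - 12^2)/9 = 18/9 = 2, a_5 = floor((12 + 12)/2) = 12.
  m_6 = 2*12 - 12 = 12, d_6 = (162 - 12^2)/2 = 18/2 = 9, a_6 = floor((12 + 12)/9) = 2.
  m_7 = 9*2 - 12 = 6, d_7 = (162 - 6^2)/9 = 126/9 = 14, a_7 = floor((12 + 6)/14) = 1.
  m_8 = 14*1 - 6 = 8, d_8 = (162 - 8^2)/14 = 98/14 = 7, a_8 = floor((12 + 8)/7) = 2.
  m_9 = 7*2 - 8 = 6, d_9 = (162 - 6^2)/7 = 126/7 = 18, a_9 = floor((12 + 6)/18) = 1.
  m_10 = 18*1 - 6 = 12, d_10 = (162 - 12^2)/18 = 18/18 = 1, a_10 = floor((12 + 12)/1) = 24.
  m_11 = 1*24 - 12 = 12, d_11 = (162 - 12^2)/1 = 18/1 = 18: (m_11, d_11) = (m_1, d_1) = (12, 18), so from here the quotients repeat a_1, ..., a_10; the period length is 10.
Hence the expansion of sqrt(162) is a_0 = 12 followed by the repeating block 1, 2, 1, 2, 12, 2, 1, 2, 1, 24 (period 10).

[12; (1, 2, 1, 2, 12, 2, 1, 2, 1, 24)]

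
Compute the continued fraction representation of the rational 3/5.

Run the Euclidean algorithm on 3 and 5; the successive quotients are the partial quotients a_0, a_1, ... (each step inverts the fractional part left over by the previous one):
  3 = 0*5 + 3, so a_0 = 0.
  5 = 1*3 + 2, so a_1 = 1.
  3 = 1*2 + 1, so a_2 = 1.
  2 = 2*1 + 0, so a_3 = 2.
The remainder reaches 0 after 4 divisions, so the expansion has 4 partial quotients, read off in order.

[0; 1, 1, 2]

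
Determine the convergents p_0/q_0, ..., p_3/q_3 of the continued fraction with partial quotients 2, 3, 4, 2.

Using the convergent recurrence p_i = a_i*p_{i-1} + p_{i-2}, q_i = a_i*q_{i-1} + q_{i-2} with p_{-2}=0, p_{-1}=1, q_{-2}=1, q_{-1}=0:
  i=0: a_0=2, p_0 = 2*1 + 0 = 2, q_0 = 2*0 + 1 = 1.
  i=1: a_1=3, p_1 = 3*2 + 1 = 7, q_1 = 3*1 + 0 = 3.
  i=2: a_2=4, p_2 = 4*7 + 2 = 30, q_2 = 4*3 + 1 = 13.
  i=3: a_3=2, p_3 = 2*30 + 7 = 67, q_3 = 2*13 + 3 = 29.

2/1, 7/3, 30/13, 67/29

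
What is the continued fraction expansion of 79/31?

[2; 1, 1, 4, 1, 2]

Run the Euclidean algorithm on 79 and 31; the successive quotients are the partial quotients a_0, a_1, ... (each step inverts the fractional part left over by the previous one):
  79 = 2*31 + 17, so a_0 = 2.
  31 = 1*17 + 14, so a_1 = 1.
  17 = 1*14 + 3, so a_2 = 1.
  14 = 4*3 + 2, so a_3 = 4.
  3 = 1*2 + 1, so a_4 = 1.
  2 = 2*1 + 0, so a_5 = 2.
The remainder reaches 0 after 6 divisions, so the expansion has 6 partial quotients, read off in order.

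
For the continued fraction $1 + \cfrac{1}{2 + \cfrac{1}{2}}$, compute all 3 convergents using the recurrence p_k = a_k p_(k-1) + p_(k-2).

Using the convergent recurrence p_i = a_i*p_{i-1} + p_{i-2}, q_i = a_i*q_{i-1} + q_{i-2} with p_{-2}=0, p_{-1}=1, q_{-2}=1, q_{-1}=0:
  i=0: a_0=1, p_0 = 1*1 + 0 = 1, q_0 = 1*0 + 1 = 1.
  i=1: a_1=2, p_1 = 2*1 + 1 = 3, q_1 = 2*1 + 0 = 2.
  i=2: a_2=2, p_2 = 2*3 + 1 = 7, q_2 = 2*2 + 1 = 5.

1/1, 3/2, 7/5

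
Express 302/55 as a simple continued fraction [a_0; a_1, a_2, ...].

Run the Euclidean algorithm on 302 and 55; the successive quotients are the partial quotients a_0, a_1, ... (each step inverts the fractional part left over by the previous one):
  302 = 5*55 + 27, so a_0 = 5.
  55 = 2*27 + 1, so a_1 = 2.
  27 = 27*1 + 0, so a_2 = 27.
The remainder reaches 0 after 3 divisions, so the expansion has 3 partial quotients, read off in order.

[5; 2, 27]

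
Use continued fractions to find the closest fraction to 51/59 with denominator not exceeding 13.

Expand x = 51/59 as a continued fraction with the Euclidean algorithm:
  51 = 0*59 + 51, so a_0 = 0.
  59 = 1*51 + 8, so a_1 = 1.
  51 = 6*8 + 3, so a_2 = 6.
  8 = 2*3 + 2, so a_3 = 2.
  3 = 1*2 + 1, so a_4 = 1.
  2 = 2*1 + 0, so a_5 = 2.
so x = [0; 1, 6, 2, 1, 2].
Convergents (p_i = a_i*p_{i-1} + p_{i-2}, q_i = a_i*q_{i-1} + q_{i-2} with p_{-2}=0, p_{-1}=1, q_{-2}=1, q_{-1}=0), until the denominator exceeds 13:
  i=0: a_0=0, p_0 = 0*1 + 0 = 0, q_0 = 0*0 + 1 = 1.
  i=1: a_1=1, p_1 = 1*0 + 1 = 1, q_1 = 1*1 + 0 = 1.
  i=2: a_2=6, p_2 = 6*1 + 0 = 6, q_2 = 6*1 + 1 = 7.
  i=3: a_3=2, p_3 = 2*6 + 1 = 13, q_3 = 2*7 + 1 = 15.
q_3 = 15 > 13, so the last convergent with denominator <= 13 is p_2/q_2 = 6/7.
The closest fraction with denominator <= 13 is either p_2/q_2 or the intermediate fraction (k*p_2 + p_1)/(k*q_2 + q_1) with the largest k >= 1 whose denominator stays <= 13; these approach x as k grows, and every other convergent or intermediate fraction in range is farther away.
Largest k: floor((13 - q_1)/q_2) = floor((13 - 1)/7) = 1.
That gives (1*6 + 1)/(1*7 + 1) = 7/8.
Compare the errors: |x - 6/7| = |51*7 - 6*59|/(59*7) = 3/413, and |x - 7/8| = |51*8 - 7*59|/(59*8) = 5/472.
Cross-multiplying, 3*472 = 1416 < 2065 = 5*413, so 3/413 is smaller: the convergent 6/7 is closer to x than 7/8.

6/7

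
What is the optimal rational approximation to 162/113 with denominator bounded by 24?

Expand x = 162/113 as a continued fraction with the Euclidean algorithm:
  162 = 1*113 + 49, so a_0 = 1.
  113 = 2*49 + 15, so a_1 = 2.
  49 = 3*15 + 4, so a_2 = 3.
  15 = 3*4 + 3, so a_3 = 3.
  4 = 1*3 + 1, so a_4 = 1.
  3 = 3*1 + 0, so a_5 = 3.
so x = [1; 2, 3, 3, 1, 3].
Convergents (p_i = a_i*p_{i-1} + p_{i-2}, q_i = a_i*q_{i-1} + q_{i-2} with p_{-2}=0, p_{-1}=1, q_{-2}=1, q_{-1}=0), until the denominator exceeds 24:
  i=0: a_0=1, p_0 = 1*1 + 0 = 1, q_0 = 1*0 + 1 = 1.
  i=1: a_1=2, p_1 = 2*1 + 1 = 3, q_1 = 2*1 + 0 = 2.
  i=2: a_2=3, p_2 = 3*3 + 1 = 10, q_2 = 3*2 + 1 = 7.
  i=3: a_3=3, p_3 = 3*10 + 3 = 33, q_3 = 3*7 + 2 = 23.
  i=4: a_4=1, p_4 = 1*33 + 10 = 43, q_4 = 1*23 + 7 = 30.
q_4 = 30 > 24, so the last convergent with denominator <= 24 is p_3/q_3 = 33/23.
The closest fraction with denominator <= 24 is either p_3/q_3 or the intermediate fraction (k*p_3 + p_2)/(k*q_3 + q_2) with the largest k >= 1 whose denominator stays <= 24; these approach x as k grows, and every other convergent or intermediate fraction in range is farther away.
Largest k: floor((24 - q_2)/q_3) = floor((24 - 7)/23) = 0.
Since k = 0, no intermediate fraction beyond p_3/q_3 has denominator <= 24, so the convergent 33/23 is the closest (its error is |162*23 - 33*113|/(113*23) = 3/2599).

33/23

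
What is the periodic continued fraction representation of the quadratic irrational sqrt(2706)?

[52; (52, 104)]

Write x_i = (sqrt(2706) + m_i)/d_i with (m_0, d_0) = (0, 1). a_0 = floor(sqrt(2706)) = 52, since 52^2 = 2704 <= 2706 < 2809 = 53^2.
Iterate m_{i+1} = d_i*a_i - m_i, d_{i+1} = (2706 - m_{i+1}^2)/d_i, a_{i+1} = floor((a_0 + m_{i+1})/d_{i+1}):
  m_1 = 1*52 - 0 = 52, d_1 = (2706 - 52^2)/1 = 2/1 = 2, a_1 = floor((52 + 52)/2) = 52.
  m_2 = 2*52 - 52 = 52, d_2 = (2706 - 52^2)/2 = 2/2 = 1, a_2 = floor((52 + 52)/1) = 104.
  m_3 = 1*104 - 52 = 52, d_3 = (2706 - 52^2)/1 = 2/1 = 2: (m_3, d_3) = (m_1, d_1) = (52, 2), so from here the quotients repeat a_1, a_2; the period length is 2.
Hence the expansion of sqrt(2706) is a_0 = 52 followed by the repeating block 52, 104 (period 2).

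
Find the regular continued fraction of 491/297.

Run the Euclidean algorithm on 491 and 297; the successive quotients are the partial quotients a_0, a_1, ... (each step inverts the fractional part left over by the previous one):
  491 = 1*297 + 194, so a_0 = 1.
  297 = 1*194 + 103, so a_1 = 1.
  194 = 1*103 + 91, so a_2 = 1.
  103 = 1*91 + 12, so a_3 = 1.
  91 = 7*12 + 7, so a_4 = 7.
  12 = 1*7 + 5, so a_5 = 1.
  7 = 1*5 + 2, so a_6 = 1.
  5 = 2*2 + 1, so a_7 = 2.
  2 = 2*1 + 0, so a_8 = 2.
The remainder reaches 0 after 9 divisions, so the expansion has 9 partial quotients, read off in order.

[1; 1, 1, 1, 7, 1, 1, 2, 2]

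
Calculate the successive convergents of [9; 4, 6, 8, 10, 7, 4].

9/1, 37/4, 231/25, 1885/204, 19081/2065, 135452/14659, 560889/60701

Using the convergent recurrence p_i = a_i*p_{i-1} + p_{i-2}, q_i = a_i*q_{i-1} + q_{i-2} with p_{-2}=0, p_{-1}=1, q_{-2}=1, q_{-1}=0:
  i=0: a_0=9, p_0 = 9*1 + 0 = 9, q_0 = 9*0 + 1 = 1.
  i=1: a_1=4, p_1 = 4*9 + 1 = 37, q_1 = 4*1 + 0 = 4.
  i=2: a_2=6, p_2 = 6*37 + 9 = 231, q_2 = 6*4 + 1 = 25.
  i=3: a_3=8, p_3 = 8*231 + 37 = 1885, q_3 = 8*25 + 4 = 204.
  i=4: a_4=10, p_4 = 10*1885 + 231 = 19081, q_4 = 10*204 + 25 = 2065.
  i=5: a_5=7, p_5 = 7*19081 + 1885 = 135452, q_5 = 7*2065 + 204 = 14659.
  i=6: a_6=4, p_6 = 4*135452 + 19081 = 560889, q_6 = 4*14659 + 2065 = 60701.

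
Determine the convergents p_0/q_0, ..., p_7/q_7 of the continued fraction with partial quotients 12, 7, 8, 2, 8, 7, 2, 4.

Using the convergent recurrence p_i = a_i*p_{i-1} + p_{i-2}, q_i = a_i*q_{i-1} + q_{i-2} with p_{-2}=0, p_{-1}=1, q_{-2}=1, q_{-1}=0:
  i=0: a_0=12, p_0 = 12*1 + 0 = 12, q_0 = 12*0 + 1 = 1.
  i=1: a_1=7, p_1 = 7*12 + 1 = 85, q_1 = 7*1 + 0 = 7.
  i=2: a_2=8, p_2 = 8*85 + 12 = 692, q_2 = 8*7 + 1 = 57.
  i=3: a_3=2, p_3 = 2*692 + 85 = 1469, q_3 = 2*57 + 7 = 121.
  i=4: a_4=8, p_4 = 8*1469 + 692 = 12444, q_4 = 8*121 + 57 = 1025.
  i=5: a_5=7, p_5 = 7*12444 + 1469 = 88577, q_5 = 7*1025 + 121 = 7296.
  i=6: a_6=2, p_6 = 2*88577 + 12444 = 189598, q_6 = 2*7296 + 1025 = 15617.
  i=7: a_7=4, p_7 = 4*189598 + 88577 = 846969, q_7 = 4*15617 + 7296 = 69764.

12/1, 85/7, 692/57, 1469/121, 12444/1025, 88577/7296, 189598/15617, 846969/69764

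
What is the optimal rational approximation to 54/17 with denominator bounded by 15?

35/11

Expand x = 54/17 as a continued fraction with the Euclidean algorithm:
  54 = 3*17 + 3, so a_0 = 3.
  17 = 5*3 + 2, so a_1 = 5.
  3 = 1*2 + 1, so a_2 = 1.
  2 = 2*1 + 0, so a_3 = 2.
so x = [3; 5, 1, 2].
Convergents (p_i = a_i*p_{i-1} + p_{i-2}, q_i = a_i*q_{i-1} + q_{i-2} with p_{-2}=0, p_{-1}=1, q_{-2}=1, q_{-1}=0), until the denominator exceeds 15:
  i=0: a_0=3, p_0 = 3*1 + 0 = 3, q_0 = 3*0 + 1 = 1.
  i=1: a_1=5, p_1 = 5*3 + 1 = 16, q_1 = 5*1 + 0 = 5.
  i=2: a_2=1, p_2 = 1*16 + 3 = 19, q_2 = 1*5 + 1 = 6.
  i=3: a_3=2, p_3 = 2*19 + 16 = 54, q_3 = 2*6 + 5 = 17.
q_3 = 17 > 15, so the last convergent with denominator <= 15 is p_2/q_2 = 19/6.
The closest fraction with denominator <= 15 is either p_2/q_2 or the intermediate fraction (k*p_2 + p_1)/(k*q_2 + q_1) with the largest k >= 1 whose denominator stays <= 15; these approach x as k grows, and every other convergent or intermediate fraction in range is farther away.
Largest k: floor((15 - q_1)/q_2) = floor((15 - 5)/6) = 1.
That gives (1*19 + 16)/(1*6 + 5) = 35/11.
Compare the errors: |x - 19/6| = |54*6 - 19*17|/(17*6) = 1/102, and |x - 35/11| = |54*11 - 35*17|/(17*11) = 1/187.
Cross-multiplying, 1*102 = 102 < 187 = 1*187, so 1/187 is smaller: the intermediate fraction 35/11 is closer to x than 19/6.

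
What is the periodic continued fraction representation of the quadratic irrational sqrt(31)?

[5; (1, 1, 3, 5, 3, 1, 1, 10)]

Write x_i = (sqrt(31) + m_i)/d_i with (m_0, d_0) = (0, 1). a_0 = floor(sqrt(31)) = 5, since 5^2 = 25 <= 31 < 36 = 6^2.
Iterate m_{i+1} = d_i*a_i - m_i, d_{i+1} = (31 - m_{i+1}^2)/d_i, a_{i+1} = floor((a_0 + m_{i+1})/d_{i+1}):
  m_1 = 1*5 - 0 = 5, d_1 = (31 - 5^2)/1 = 6/1 = 6, a_1 = floor((5 + 5)/6) = 1.
  m_2 = 6*1 - 5 = 1, d_2 = (31 - 1^2)/6 = 30/6 = 5, a_2 = floor((5 + 1)/5) = 1.
  m_3 = 5*1 - 1 = 4, d_3 = (31 - 4^2)/5 = 15/5 = 3, a_3 = floor((5 + 4)/3) = 3.
  m_4 = 3*3 - 4 = 5, d_4 = (31 - 5^2)/3 = 6/3 = 2, a_4 = floor((5 + 5)/2) = 5.
  m_5 = 2*5 - 5 = 5, d_5 = (31 - 5^2)/2 = 6/2 = 3, a_5 = floor((5 + 5)/3) = 3.
  m_6 = 3*3 - 5 = 4, d_6 = (31 - 4^2)/3 = 15/3 = 5, a_6 = floor((5 + 4)/5) = 1.
  m_7 = 5*1 - 4 = 1, d_7 = (31 - 1^2)/5 = 30/5 = 6, a_7 = floor((5 + 1)/6) = 1.
  m_8 = 6*1 - 1 = 5, d_8 = (31 - 5^2)/6 = 6/6 = 1, a_8 = floor((5 + 5)/1) = 10.
  m_9 = 1*10 - 5 = 5, d_9 = (31 - 5^2)/1 = 6/1 = 6: (m_9, d_9) = (m_1, d_1) = (5, 6), so from here the quotients repeat a_1, ..., a_8; the period length is 8.
Hence the expansion of sqrt(31) is a_0 = 5 followed by the repeating block 1, 1, 3, 5, 3, 1, 1, 10 (period 8).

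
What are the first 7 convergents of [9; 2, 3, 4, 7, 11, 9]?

9/1, 19/2, 66/7, 283/30, 2047/217, 22800/2417, 207247/21970

Using the convergent recurrence p_i = a_i*p_{i-1} + p_{i-2}, q_i = a_i*q_{i-1} + q_{i-2} with p_{-2}=0, p_{-1}=1, q_{-2}=1, q_{-1}=0:
  i=0: a_0=9, p_0 = 9*1 + 0 = 9, q_0 = 9*0 + 1 = 1.
  i=1: a_1=2, p_1 = 2*9 + 1 = 19, q_1 = 2*1 + 0 = 2.
  i=2: a_2=3, p_2 = 3*19 + 9 = 66, q_2 = 3*2 + 1 = 7.
  i=3: a_3=4, p_3 = 4*66 + 19 = 283, q_3 = 4*7 + 2 = 30.
  i=4: a_4=7, p_4 = 7*283 + 66 = 2047, q_4 = 7*30 + 7 = 217.
  i=5: a_5=11, p_5 = 11*2047 + 283 = 22800, q_5 = 11*217 + 30 = 2417.
  i=6: a_6=9, p_6 = 9*22800 + 2047 = 207247, q_6 = 9*2417 + 217 = 21970.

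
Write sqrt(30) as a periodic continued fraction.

[5; (2, 10)]

Write x_i = (sqrt(30) + m_i)/d_i with (m_0, d_0) = (0, 1). a_0 = floor(sqrt(30)) = 5, since 5^2 = 25 <= 30 < 36 = 6^2.
Iterate m_{i+1} = d_i*a_i - m_i, d_{i+1} = (30 - m_{i+1}^2)/d_i, a_{i+1} = floor((a_0 + m_{i+1})/d_{i+1}):
  m_1 = 1*5 - 0 = 5, d_1 = (30 - 5^2)/1 = 5/1 = 5, a_1 = floor((5 + 5)/5) = 2.
  m_2 = 5*2 - 5 = 5, d_2 = (30 - 5^2)/5 = 5/5 = 1, a_2 = floor((5 + 5)/1) = 10.
  m_3 = 1*10 - 5 = 5, d_3 = (30 - 5^2)/1 = 5/1 = 5: (m_3, d_3) = (m_1, d_1) = (5, 5), so from here the quotients repeat a_1, a_2; the period length is 2.
Hence the expansion of sqrt(30) is a_0 = 5 followed by the repeating block 2, 10 (period 2).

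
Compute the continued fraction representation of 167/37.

[4; 1, 1, 18]

Run the Euclidean algorithm on 167 and 37; the successive quotients are the partial quotients a_0, a_1, ... (each step inverts the fractional part left over by the previous one):
  167 = 4*37 + 19, so a_0 = 4.
  37 = 1*19 + 18, so a_1 = 1.
  19 = 1*18 + 1, so a_2 = 1.
  18 = 18*1 + 0, so a_3 = 18.
The remainder reaches 0 after 4 divisions, so the expansion has 4 partial quotients, read off in order.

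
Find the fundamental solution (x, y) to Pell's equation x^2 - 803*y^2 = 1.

First expand sqrt(803) as a continued fraction. With x_i = (sqrt(803) + m_i)/d_i and (m_0, d_0) = (0, 1): a_0 = floor(sqrt(803)) = 28, since 28^2 = 784 <= 803 < 841 = 29^2.
Iterate m_{i+1} = d_i*a_i - m_i, d_{i+1} = (803 - m_{i+1}^2)/d_i, a_{i+1} = floor((a_0 + m_{i+1})/d_{i+1}):
  m_1 = 1*28 - 0 = 28, d_1 = (803 - 28^2)/1 = 19/1 = 19, a_1 = floor((28 + 28)/19) = 2.
  m_2 = 19*2 - 28 = 10, d_2 = (803 - 10^2)/19 = 703/19 = 37, a_2 = floor((28 + 10)/37) = 1.
  m_3 = 37*1 - 10 = 27, d_3 = (803 - 27^2)/37 = 74/37 = 2, a_3 = floor((28 + 27)/2) = 27.
  m_4 = 2*27 - 27 = 27, d_4 = (803 - 27^2)/2 = 74/2 = 37, a_4 = floor((28 + 27)/37) = 1.
  m_5 = 37*1 - 27 = 10, d_5 = (803 - 10^2)/37 = 703/37 = 19, a_5 = floor((28 + 10)/19) = 2.
  m_6 = 19*2 - 10 = 28, d_6 = (803 - 28^2)/19 = 19/19 = 1, a_6 = floor((28 + 28)/1) = 56.
  m_7 = 1*56 - 28 = 28, d_7 = (803 - 28^2)/1 = 19/1 = 19: (m_7, d_7) = (m_1, d_1) = (28, 19), so from here the quotients repeat a_1, ..., a_6; the period length is 6.
So sqrt(803) = [28; (2, 1, 27, 1, 2, 56)] with period length k = 6.
k is even, so the fundamental solution of x^2 - 803y^2 = 1 is (p_{k-1}, q_{k-1}) = (p_5, q_5); compute convergents through index 5.
Convergents (p_i = a_i*p_{i-1} + p_{i-2}, q_i = a_i*q_{i-1} + q_{i-2} with p_{-2}=0, p_{-1}=1, q_{-2}=1, q_{-1}=0):
  i=0: a_0=28, p_0 = 28*1 + 0 = 28, q_0 = 28*0 + 1 = 1.
  i=1: a_1=2, p_1 = 2*28 + 1 = 57, q_1 = 2*1 + 0 = 2.
  i=2: a_2=1, p_2 = 1*57 + 28 = 85, q_2 = 1*2 + 1 = 3.
  i=3: a_3=27, p_3 = 27*85 + 57 = 2352, q_3 = 27*3 + 2 = 83.
  i=4: a_4=1, p_4 = 1*2352 + 85 = 2437, q_4 = 1*83 + 3 = 86.
  i=5: a_5=2, p_5 = 2*2437 + 2352 = 7226, q_5 = 2*86 + 83 = 255.
Check: 7226^2 - 803*255^2 = 52215076 - 52215075 = 1, so (x, y) = (7226, 255) solves the equation, and by the theorem it is the least positive solution.

(x, y) = (7226, 255)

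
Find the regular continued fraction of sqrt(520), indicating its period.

Write x_i = (sqrt(520) + m_i)/d_i with (m_0, d_0) = (0, 1). a_0 = floor(sqrt(520)) = 22, since 22^2 = 484 <= 520 < 529 = 23^2.
Iterate m_{i+1} = d_i*a_i - m_i, d_{i+1} = (520 - m_{i+1}^2)/d_i, a_{i+1} = floor((a_0 + m_{i+1})/d_{i+1}):
  m_1 = 1*22 - 0 = 22, d_1 = (520 - 22^2)/1 = 36/1 = 36, a_1 = floor((22 + 22)/36) = 1.
  m_2 = 36*1 - 22 = 14, d_2 = (520 - 14^2)/36 = 324/36 = 9, a_2 = floor((22 + 14)/9) = 4.
  m_3 = 9*4 - 14 = 22, d_3 = (520 - 22^2)/9 = 36/9 = 4, a_3 = floor((22 + 22)/4) = 11.
  m_4 = 4*11 - 22 = 22, d_4 = (520 - 22^2)/4 = 36/4 = 9, a_4 = floor((22 + 22)/9) = 4.
  m_5 = 9*4 - 22 = 14, d_5 = (520 - 14^2)/9 = 324/9 = 36, a_5 = floor((22 + 14)/36) = 1.
  m_6 = 36*1 - 14 = 22, d_6 = (520 - 22^2)/36 = 36/36 = 1, a_6 = floor((22 + 22)/1) = 44.
  m_7 = 1*44 - 22 = 22, d_7 = (520 - 22^2)/1 = 36/1 = 36: (m_7, d_7) = (m_1, d_1) = (22, 36), so from here the quotients repeat a_1, ..., a_6; the period length is 6.
Hence the expansion of sqrt(520) is a_0 = 22 followed by the repeating block 1, 4, 11, 4, 1, 44 (period 6).

[22; (1, 4, 11, 4, 1, 44)]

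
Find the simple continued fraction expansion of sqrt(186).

[13; (1, 1, 1, 3, 4, 3, 1, 1, 1, 26)]

Write x_i = (sqrt(186) + m_i)/d_i with (m_0, d_0) = (0, 1). a_0 = floor(sqrt(186)) = 13, since 13^2 = 169 <= 186 < 196 = 14^2.
Iterate m_{i+1} = d_i*a_i - m_i, d_{i+1} = (186 - m_{i+1}^2)/d_i, a_{i+1} = floor((a_0 + m_{i+1})/d_{i+1}):
  m_1 = 1*13 - 0 = 13, d_1 = (186 - 13^2)/1 = 17/1 = 17, a_1 = floor((13 + 13)/17) = 1.
  m_2 = 17*1 - 13 = 4, d_2 = (186 - 4^2)/17 = 170/17 = 10, a_2 = floor((13 + 4)/10) = 1.
  m_3 = 10*1 - 4 = 6, d_3 = (186 - 6^2)/10 = 150/10 = 15, a_3 = floor((13 + 6)/15) = 1.
  m_4 = 15*1 - 6 = 9, d_4 = (186 - 9^2)/15 = 105/15 = 7, a_4 = floor((13 + 9)/7) = 3.
  m_5 = 7*3 - 9 = 12, d_5 = (186 - 12^2)/7 = 42/7 = 6, a_5 = floor((13 + 12)/6) = 4.
  m_6 = 6*4 - 12 = 12, d_6 = (186 - 12^2)/6 = 42/6 = 7, a_6 = floor((13 + 12)/7) = 3.
  m_7 = 7*3 - 12 = 9, d_7 = (186 - 9^2)/7 = 105/7 = 15, a_7 = floor((13 + 9)/15) = 1.
  m_8 = 15*1 - 9 = 6, d_8 = (186 - 6^2)/15 = 150/15 = 10, a_8 = floor((13 + 6)/10) = 1.
  m_9 = 10*1 - 6 = 4, d_9 = (186 - 4^2)/10 = 170/10 = 17, a_9 = floor((13 + 4)/17) = 1.
  m_10 = 17*1 - 4 = 13, d_10 = (186 - 13^2)/17 = 17/17 = 1, a_10 = floor((13 + 13)/1) = 26.
  m_11 = 1*26 - 13 = 13, d_11 = (186 - 13^2)/1 = 17/1 = 17: (m_11, d_11) = (m_1, d_1) = (13, 17), so from here the quotients repeat a_1, ..., a_10; the period length is 10.
Hence the expansion of sqrt(186) is a_0 = 13 followed by the repeating block 1, 1, 1, 3, 4, 3, 1, 1, 1, 26 (period 10).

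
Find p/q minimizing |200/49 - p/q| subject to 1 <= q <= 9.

37/9

Expand x = 200/49 as a continued fraction with the Euclidean algorithm:
  200 = 4*49 + 4, so a_0 = 4.
  49 = 12*4 + 1, so a_1 = 12.
  4 = 4*1 + 0, so a_2 = 4.
so x = [4; 12, 4].
Convergents (p_i = a_i*p_{i-1} + p_{i-2}, q_i = a_i*q_{i-1} + q_{i-2} with p_{-2}=0, p_{-1}=1, q_{-2}=1, q_{-1}=0), until the denominator exceeds 9:
  i=0: a_0=4, p_0 = 4*1 + 0 = 4, q_0 = 4*0 + 1 = 1.
  i=1: a_1=12, p_1 = 12*4 + 1 = 49, q_1 = 12*1 + 0 = 12.
q_1 = 12 > 9, so the last convergent with denominator <= 9 is p_0/q_0 = 4/1.
The closest fraction with denominator <= 9 is either p_0/q_0 or the intermediate fraction (k*p_0 + p_{-1})/(k*q_0 + q_{-1}) with the largest k >= 1 whose denominator stays <= 9; these approach x as k grows, and every other convergent or intermediate fraction in range is farther away.
Largest k: floor((9 - q_{-1})/q_0) = floor((9 - 0)/1) = 9 (using the seeds p_{-1} = 1, q_{-1} = 0).
That gives (9*4 + 1)/(9*1 + 0) = 37/9.
Compare the errors: |x - 4/1| = |200*1 - 4*49|/(49*1) = 4/49, and |x - 37/9| = |200*9 - 37*49|/(49*9) = 13/441.
Cross-multiplying, 13*49 = 637 < 1764 = 4*441, so 13/441 is smaller: the intermediate fraction 37/9 is closer to x than 4/1.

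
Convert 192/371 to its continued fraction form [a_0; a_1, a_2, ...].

Run the Euclidean algorithm on 192 and 371; the successive quotients are the partial quotients a_0, a_1, ... (each step inverts the fractional part left over by the previous one):
  192 = 0*371 + 192, so a_0 = 0.
  371 = 1*192 + 179, so a_1 = 1.
  192 = 1*179 + 13, so a_2 = 1.
  179 = 13*13 + 10, so a_3 = 13.
  13 = 1*10 + 3, so a_4 = 1.
  10 = 3*3 + 1, so a_5 = 3.
  3 = 3*1 + 0, so a_6 = 3.
The remainder reaches 0 after 7 divisions, so the expansion has 7 partial quotients, read off in order.

[0; 1, 1, 13, 1, 3, 3]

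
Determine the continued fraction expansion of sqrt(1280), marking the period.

Write x_i = (sqrt(1280) + m_i)/d_i with (m_0, d_0) = (0, 1). a_0 = floor(sqrt(1280)) = 35, since 35^2 = 1225 <= 1280 < 1296 = 36^2.
Iterate m_{i+1} = d_i*a_i - m_i, d_{i+1} = (1280 - m_{i+1}^2)/d_i, a_{i+1} = floor((a_0 + m_{i+1})/d_{i+1}):
  m_1 = 1*35 - 0 = 35, d_1 = (1280 - 35^2)/1 = 55/1 = 55, a_1 = floor((35 + 35)/55) = 1.
  m_2 = 55*1 - 35 = 20, d_2 = (1280 - 20^2)/55 = 880/55 = 16, a_2 = floor((35 + 20)/16) = 3.
  m_3 = 16*3 - 20 = 28, d_3 = (1280 - 28^2)/16 = 496/16 = 31, a_3 = floor((35 + 28)/31) = 2.
  m_4 = 31*2 - 28 = 34, d_4 = (1280 - 34^2)/31 = 124/31 = 4, a_4 = floor((35 + 34)/4) = 17.
  m_5 = 4*17 - 34 = 34, d_5 = (1280 - 34^2)/4 = 124/4 = 31, a_5 = floor((35 + 34)/31) = 2.
  m_6 = 31*2 - 34 = 28, d_6 = (1280 - 28^2)/31 = 496/31 = 16, a_6 = floor((35 + 28)/16) = 3.
  m_7 = 16*3 - 28 = 20, d_7 = (1280 - 20^2)/16 = 880/16 = 55, a_7 = floor((35 + 20)/55) = 1.
  m_8 = 55*1 - 20 = 35, d_8 = (1280 - 35^2)/55 = 55/55 = 1, a_8 = floor((35 + 35)/1) = 70.
  m_9 = 1*70 - 35 = 35, d_9 = (1280 - 35^2)/1 = 55/1 = 55: (m_9, d_9) = (m_1, d_1) = (35, 55), so from here the quotients repeat a_1, ..., a_8; the period length is 8.
Hence the expansion of sqrt(1280) is a_0 = 35 followed by the repeating block 1, 3, 2, 17, 2, 3, 1, 70 (period 8).

[35; (1, 3, 2, 17, 2, 3, 1, 70)]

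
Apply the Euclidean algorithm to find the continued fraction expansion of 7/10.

[0; 1, 2, 3]

Run the Euclidean algorithm on 7 and 10; the successive quotients are the partial quotients a_0, a_1, ... (each step inverts the fractional part left over by the previous one):
  7 = 0*10 + 7, so a_0 = 0.
  10 = 1*7 + 3, so a_1 = 1.
  7 = 2*3 + 1, so a_2 = 2.
  3 = 3*1 + 0, so a_3 = 3.
The remainder reaches 0 after 4 divisions, so the expansion has 4 partial quotients, read off in order.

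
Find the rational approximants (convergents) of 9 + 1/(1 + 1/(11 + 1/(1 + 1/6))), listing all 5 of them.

9/1, 10/1, 119/12, 129/13, 893/90

Using the convergent recurrence p_i = a_i*p_{i-1} + p_{i-2}, q_i = a_i*q_{i-1} + q_{i-2} with p_{-2}=0, p_{-1}=1, q_{-2}=1, q_{-1}=0:
  i=0: a_0=9, p_0 = 9*1 + 0 = 9, q_0 = 9*0 + 1 = 1.
  i=1: a_1=1, p_1 = 1*9 + 1 = 10, q_1 = 1*1 + 0 = 1.
  i=2: a_2=11, p_2 = 11*10 + 9 = 119, q_2 = 11*1 + 1 = 12.
  i=3: a_3=1, p_3 = 1*119 + 10 = 129, q_3 = 1*12 + 1 = 13.
  i=4: a_4=6, p_4 = 6*129 + 119 = 893, q_4 = 6*13 + 12 = 90.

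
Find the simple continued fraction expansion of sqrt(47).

[6; (1, 5, 1, 12)]

Write x_i = (sqrt(47) + m_i)/d_i with (m_0, d_0) = (0, 1). a_0 = floor(sqrt(47)) = 6, since 6^2 = 36 <= 47 < 49 = 7^2.
Iterate m_{i+1} = d_i*a_i - m_i, d_{i+1} = (47 - m_{i+1}^2)/d_i, a_{i+1} = floor((a_0 + m_{i+1})/d_{i+1}):
  m_1 = 1*6 - 0 = 6, d_1 = (47 - 6^2)/1 = 11/1 = 11, a_1 = floor((6 + 6)/11) = 1.
  m_2 = 11*1 - 6 = 5, d_2 = (47 - 5^2)/11 = 22/11 = 2, a_2 = floor((6 + 5)/2) = 5.
  m_3 = 2*5 - 5 = 5, d_3 = (47 - 5^2)/2 = 22/2 = 11, a_3 = floor((6 + 5)/11) = 1.
  m_4 = 11*1 - 5 = 6, d_4 = (47 - 6^2)/11 = 11/11 = 1, a_4 = floor((6 + 6)/1) = 12.
  m_5 = 1*12 - 6 = 6, d_5 = (47 - 6^2)/1 = 11/1 = 11: (m_5, d_5) = (m_1, d_1) = (6, 11), so from here the quotients repeat a_1, ..., a_4; the period length is 4.
Hence the expansion of sqrt(47) is a_0 = 6 followed by the repeating block 1, 5, 1, 12 (period 4).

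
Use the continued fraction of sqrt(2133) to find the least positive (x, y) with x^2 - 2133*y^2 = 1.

First expand sqrt(2133) as a continued fraction. With x_i = (sqrt(2133) + m_i)/d_i and (m_0, d_0) = (0, 1): a_0 = floor(sqrt(2133)) = 46, since 46^2 = 2116 <= 2133 < 2209 = 47^2.
Iterate m_{i+1} = d_i*a_i - m_i, d_{i+1} = (2133 - m_{i+1}^2)/d_i, a_{i+1} = floor((a_0 + m_{i+1})/d_{i+1}):
  m_1 = 1*46 - 0 = 46, d_1 = (2133 - 46^2)/1 = 17/1 = 17, a_1 = floor((46 + 46)/17) = 5.
  m_2 = 17*5 - 46 = 39, d_2 = (2133 - 39^2)/17 = 612/17 = 36, a_2 = floor((46 + 39)/36) = 2.
  m_3 = 36*2 - 39 = 33, d_3 = (2133 - 33^2)/36 = 1044/36 = 29, a_3 = floor((46 + 33)/29) = 2.
  m_4 = 29*2 - 33 = 25, d_4 = (2133 - 25^2)/29 = 1508/29 = 52, a_4 = floor((46 + 25)/52) = 1.
  m_5 = 52*1 - 25 = 27, d_5 = (2133 - 27^2)/52 = 1404/52 = 27, a_5 = floor((46 + 27)/27) = 2.
  m_6 = 27*2 - 27 = 27, d_6 = (2133 - 27^2)/27 = 1404/27 = 52, a_6 = floor((46 + 27)/52) = 1.
  m_7 = 52*1 - 27 = 25, d_7 = (2133 - 25^2)/52 = 1508/52 = 29, a_7 = floor((46 + 25)/29) = 2.
  m_8 = 29*2 - 25 = 33, d_8 = (2133 - 33^2)/29 = 1044/29 = 36, a_8 = floor((46 + 33)/36) = 2.
  m_9 = 36*2 - 33 = 39, d_9 = (2133 - 39^2)/36 = 612/36 = 17, a_9 = floor((46 + 39)/17) = 5.
  m_10 = 17*5 - 39 = 46, d_10 = (2133 - 46^2)/17 = 17/17 = 1, a_10 = floor((46 + 46)/1) = 92.
  m_11 = 1*92 - 46 = 46, d_11 = (2133 - 46^2)/1 = 17/1 = 17: (m_11, d_11) = (m_1, d_1) = (46, 17), so from here the quotients repeat a_1, ..., a_10; the period length is 10.
So sqrt(2133) = [46; (5, 2, 2, 1, 2, 1, 2, 2, 5, 92)] with period length k = 10.
k is even, so the fundamental solution of x^2 - 2133y^2 = 1 is (p_{k-1}, q_{k-1}) = (p_9, q_9); compute convergents through index 9.
Convergents (p_i = a_i*p_{i-1} + p_{i-2}, q_i = a_i*q_{i-1} + q_{i-2} with p_{-2}=0, p_{-1}=1, q_{-2}=1, q_{-1}=0):
  i=0: a_0=46, p_0 = 46*1 + 0 = 46, q_0 = 46*0 + 1 = 1.
  i=1: a_1=5, p_1 = 5*46 + 1 = 231, q_1 = 5*1 + 0 = 5.
  i=2: a_2=2, p_2 = 2*231 + 46 = 508, q_2 = 2*5 + 1 = 11.
  i=3: a_3=2, p_3 = 2*508 + 231 = 1247, q_3 = 2*11 + 5 = 27.
  i=4: a_4=1, p_4 = 1*1247 + 508 = 1755, q_4 = 1*27 + 11 = 38.
  i=5: a_5=2, p_5 = 2*1755 + 1247 = 4757, q_5 = 2*38 + 27 = 103.
  i=6: a_6=1, p_6 = 1*4757 + 1755 = 6512, q_6 = 1*103 + 38 = 141.
  i=7: a_7=2, p_7 = 2*6512 + 4757 = 17781, q_7 = 2*141 + 103 = 385.
  i=8: a_8=2, p_8 = 2*17781 + 6512 = 42074, q_8 = 2*385 + 141 = 911.
  i=9: a_9=5, p_9 = 5*42074 + 17781 = 228151, q_9 = 5*911 + 385 = 4940.
Check: 228151^2 - 2133*4940^2 = 52052878801 - 52052878800 = 1, so (x, y) = (228151, 4940) solves the equation, and by the theorem it is the least positive solution.

(x, y) = (228151, 4940)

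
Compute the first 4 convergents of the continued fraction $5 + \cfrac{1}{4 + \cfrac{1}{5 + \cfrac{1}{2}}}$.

Using the convergent recurrence p_i = a_i*p_{i-1} + p_{i-2}, q_i = a_i*q_{i-1} + q_{i-2} with p_{-2}=0, p_{-1}=1, q_{-2}=1, q_{-1}=0:
  i=0: a_0=5, p_0 = 5*1 + 0 = 5, q_0 = 5*0 + 1 = 1.
  i=1: a_1=4, p_1 = 4*5 + 1 = 21, q_1 = 4*1 + 0 = 4.
  i=2: a_2=5, p_2 = 5*21 + 5 = 110, q_2 = 5*4 + 1 = 21.
  i=3: a_3=2, p_3 = 2*110 + 21 = 241, q_3 = 2*21 + 4 = 46.

5/1, 21/4, 110/21, 241/46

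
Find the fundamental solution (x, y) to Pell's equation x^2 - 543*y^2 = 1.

First expand sqrt(543) as a continued fraction. With x_i = (sqrt(543) + m_i)/d_i and (m_0, d_0) = (0, 1): a_0 = floor(sqrt(543)) = 23, since 23^2 = 529 <= 543 < 576 = 24^2.
Iterate m_{i+1} = d_i*a_i - m_i, d_{i+1} = (543 - m_{i+1}^2)/d_i, a_{i+1} = floor((a_0 + m_{i+1})/d_{i+1}):
  m_1 = 1*23 - 0 = 23, d_1 = (543 - 23^2)/1 = 14/1 = 14, a_1 = floor((23 + 23)/14) = 3.
  m_2 = 14*3 - 23 = 19, d_2 = (543 - 19^2)/14 = 182/14 = 13, a_2 = floor((23 + 19)/13) = 3.
  m_3 = 13*3 - 19 = 20, d_3 = (543 - 20^2)/13 = 143/13 = 11, a_3 = floor((23 + 20)/11) = 3.
  m_4 = 11*3 - 20 = 13, d_4 = (543 - 13^2)/11 = 374/11 = 34, a_4 = floor((23 + 13)/34) = 1.
  m_5 = 34*1 - 13 = 21, d_5 = (543 - 21^2)/34 = 102/34 = 3, a_5 = floor((23 + 21)/3) = 14.
  m_6 = 3*14 - 21 = 21, d_6 = (543 - 21^2)/3 = 102/3 = 34, a_6 = floor((23 + 21)/34) = 1.
  m_7 = 34*1 - 21 = 13, d_7 = (543 - 13^2)/34 = 374/34 = 11, a_7 = floor((23 + 13)/11) = 3.
  m_8 = 11*3 - 13 = 20, d_8 = (543 - 20^2)/11 = 143/11 = 13, a_8 = floor((23 + 20)/13) = 3.
  m_9 = 13*3 - 20 = 19, d_9 = (543 - 19^2)/13 = 182/13 = 14, a_9 = floor((23 + 19)/14) = 3.
  m_10 = 14*3 - 19 = 23, d_10 = (543 - 23^2)/14 = 14/14 = 1, a_10 = floor((23 + 23)/1) = 46.
  m_11 = 1*46 - 23 = 23, d_11 = (543 - 23^2)/1 = 14/1 = 14: (m_11, d_11) = (m_1, d_1) = (23, 14), so from here the quotients repeat a_1, ..., a_10; the period length is 10.
So sqrt(543) = [23; (3, 3, 3, 1, 14, 1, 3, 3, 3, 46)] with period length k = 10.
k is even, so the fundamental solution of x^2 - 543y^2 = 1 is (p_{k-1}, q_{k-1}) = (p_9, q_9); compute convergents through index 9.
Convergents (p_i = a_i*p_{i-1} + p_{i-2}, q_i = a_i*q_{i-1} + q_{i-2} with p_{-2}=0, p_{-1}=1, q_{-2}=1, q_{-1}=0):
  i=0: a_0=23, p_0 = 23*1 + 0 = 23, q_0 = 23*0 + 1 = 1.
  i=1: a_1=3, p_1 = 3*23 + 1 = 70, q_1 = 3*1 + 0 = 3.
  i=2: a_2=3, p_2 = 3*70 + 23 = 233, q_2 = 3*3 + 1 = 10.
  i=3: a_3=3, p_3 = 3*233 + 70 = 769, q_3 = 3*10 + 3 = 33.
  i=4: a_4=1, p_4 = 1*769 + 233 = 1002, q_4 = 1*33 + 10 = 43.
  i=5: a_5=14, p_5 = 14*1002 + 769 = 14797, q_5 = 14*43 + 33 = 635.
  i=6: a_6=1, p_6 = 1*14797 + 1002 = 15799, q_6 = 1*635 + 43 = 678.
  i=7: a_7=3, p_7 = 3*15799 + 14797 = 62194, q_7 = 3*678 + 635 = 2669.
  i=8: a_8=3, p_8 = 3*62194 + 15799 = 202381, q_8 = 3*2669 + 678 = 8685.
  i=9: a_9=3, p_9 = 3*202381 + 62194 = 669337, q_9 = 3*8685 + 2669 = 28724.
Check: 669337^2 - 543*28724^2 = 448012019569 - 448012019568 = 1, so (x, y) = (669337, 28724) solves the equation, and by the theorem it is the least positive solution.

(x, y) = (669337, 28724)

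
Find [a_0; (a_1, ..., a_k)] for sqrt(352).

Write x_i = (sqrt(352) + m_i)/d_i with (m_0, d_0) = (0, 1). a_0 = floor(sqrt(352)) = 18, since 18^2 = 324 <= 352 < 361 = 19^2.
Iterate m_{i+1} = d_i*a_i - m_i, d_{i+1} = (352 - m_{i+1}^2)/d_i, a_{i+1} = floor((a_0 + m_{i+1})/d_{i+1}):
  m_1 = 1*18 - 0 = 18, d_1 = (352 - 18^2)/1 = 28/1 = 28, a_1 = floor((18 + 18)/28) = 1.
  m_2 = 28*1 - 18 = 10, d_2 = (352 - 10^2)/28 = 252/28 = 9, a_2 = floor((18 + 10)/9) = 3.
  m_3 = 9*3 - 10 = 17, d_3 = (352 - 17^2)/9 = 63/9 = 7, a_3 = floor((18 + 17)/7) = 5.
  m_4 = 7*5 - 17 = 18, d_4 = (352 - 18^2)/7 = 28/7 = 4, a_4 = floor((18 + 18)/4) = 9.
  m_5 = 4*9 - 18 = 18, d_5 = (352 - 18^2)/4 = 28/4 = 7, a_5 = floor((18 + 18)/7) = 5.
  m_6 = 7*5 - 18 = 17, d_6 = (352 - 17^2)/7 = 63/7 = 9, a_6 = floor((18 + 17)/9) = 3.
  m_7 = 9*3 - 17 = 10, d_7 = (352 - 10^2)/9 = 252/9 = 28, a_7 = floor((18 + 10)/28) = 1.
  m_8 = 28*1 - 10 = 18, d_8 = (352 - 18^2)/28 = 28/28 = 1, a_8 = floor((18 + 18)/1) = 36.
  m_9 = 1*36 - 18 = 18, d_9 = (352 - 18^2)/1 = 28/1 = 28: (m_9, d_9) = (m_1, d_1) = (18, 28), so from here the quotients repeat a_1, ..., a_8; the period length is 8.
Hence the expansion of sqrt(352) is a_0 = 18 followed by the repeating block 1, 3, 5, 9, 5, 3, 1, 36 (period 8).

[18; (1, 3, 5, 9, 5, 3, 1, 36)]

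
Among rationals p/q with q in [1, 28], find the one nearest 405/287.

24/17

Expand x = 405/287 as a continued fraction with the Euclidean algorithm:
  405 = 1*287 + 118, so a_0 = 1.
  287 = 2*118 + 51, so a_1 = 2.
  118 = 2*51 + 16, so a_2 = 2.
  51 = 3*16 + 3, so a_3 = 3.
  16 = 5*3 + 1, so a_4 = 5.
  3 = 3*1 + 0, so a_5 = 3.
so x = [1; 2, 2, 3, 5, 3].
Convergents (p_i = a_i*p_{i-1} + p_{i-2}, q_i = a_i*q_{i-1} + q_{i-2} with p_{-2}=0, p_{-1}=1, q_{-2}=1, q_{-1}=0), until the denominator exceeds 28:
  i=0: a_0=1, p_0 = 1*1 + 0 = 1, q_0 = 1*0 + 1 = 1.
  i=1: a_1=2, p_1 = 2*1 + 1 = 3, q_1 = 2*1 + 0 = 2.
  i=2: a_2=2, p_2 = 2*3 + 1 = 7, q_2 = 2*2 + 1 = 5.
  i=3: a_3=3, p_3 = 3*7 + 3 = 24, q_3 = 3*5 + 2 = 17.
  i=4: a_4=5, p_4 = 5*24 + 7 = 127, q_4 = 5*17 + 5 = 90.
q_4 = 90 > 28, so the last convergent with denominator <= 28 is p_3/q_3 = 24/17.
The closest fraction with denominator <= 28 is either p_3/q_3 or the intermediate fraction (k*p_3 + p_2)/(k*q_3 + q_2) with the largest k >= 1 whose denominator stays <= 28; these approach x as k grows, and every other convergent or intermediate fraction in range is farther away.
Largest k: floor((28 - q_2)/q_3) = floor((28 - 5)/17) = 1.
That gives (1*24 + 7)/(1*17 + 5) = 31/22.
Compare the errors: |x - 24/17| = |405*17 - 24*287|/(287*17) = 3/4879, and |x - 31/22| = |405*22 - 31*287|/(287*22) = 13/6314.
Cross-multiplying, 3*6314 = 18942 < 63427 = 13*4879, so 3/4879 is smaller: the convergent 24/17 is closer to x than 31/22.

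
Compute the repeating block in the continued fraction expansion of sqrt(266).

Write x_i = (sqrt(266) + m_i)/d_i with (m_0, d_0) = (0, 1). a_0 = floor(sqrt(266)) = 16, since 16^2 = 256 <= 266 < 289 = 17^2.
Iterate m_{i+1} = d_i*a_i - m_i, d_{i+1} = (266 - m_{i+1}^2)/d_i, a_{i+1} = floor((a_0 + m_{i+1})/d_{i+1}):
  m_1 = 1*16 - 0 = 16, d_1 = (266 - 16^2)/1 = 10/1 = 10, a_1 = floor((16 + 16)/10) = 3.
  m_2 = 10*3 - 16 = 14, d_2 = (266 - 14^2)/10 = 70/10 = 7, a_2 = floor((16 + 14)/7) = 4.
  m_3 = 7*4 - 14 = 14, d_3 = (266 - 14^2)/7 = 70/7 = 10, a_3 = floor((16 + 14)/10) = 3.
  m_4 = 10*3 - 14 = 16, d_4 = (266 - 16^2)/10 = 10/10 = 1, a_4 = floor((16 + 16)/1) = 32.
  m_5 = 1*32 - 16 = 16, d_5 = (266 - 16^2)/1 = 10/1 = 10: (m_5, d_5) = (m_1, d_1) = (16, 10), so from here the quotients repeat a_1, ..., a_4; the period length is 4.
Hence the expansion of sqrt(266) is a_0 = 16 followed by the repeating block 3, 4, 3, 32 (period 4).

[16; (3, 4, 3, 32)]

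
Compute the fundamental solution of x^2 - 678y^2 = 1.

(x, y) = (677, 26)

First expand sqrt(678) as a continued fraction. With x_i = (sqrt(678) + m_i)/d_i and (m_0, d_0) = (0, 1): a_0 = floor(sqrt(678)) = 26, since 26^2 = 676 <= 678 < 729 = 27^2.
Iterate m_{i+1} = d_i*a_i - m_i, d_{i+1} = (678 - m_{i+1}^2)/d_i, a_{i+1} = floor((a_0 + m_{i+1})/d_{i+1}):
  m_1 = 1*26 - 0 = 26, d_1 = (678 - 26^2)/1 = 2/1 = 2, a_1 = floor((26 + 26)/2) = 26.
  m_2 = 2*26 - 26 = 26, d_2 = (678 - 26^2)/2 = 2/2 = 1, a_2 = floor((26 + 26)/1) = 52.
  m_3 = 1*52 - 26 = 26, d_3 = (678 - 26^2)/1 = 2/1 = 2: (m_3, d_3) = (m_1, d_1) = (26, 2), so from here the quotients repeat a_1, a_2; the period length is 2.
So sqrt(678) = [26; (26, 52)] with period length k = 2.
k is even, so the fundamental solution of x^2 - 678y^2 = 1 is (p_{k-1}, q_{k-1}) = (p_1, q_1); compute convergents through index 1.
Convergents (p_i = a_i*p_{i-1} + p_{i-2}, q_i = a_i*q_{i-1} + q_{i-2} with p_{-2}=0, p_{-1}=1, q_{-2}=1, q_{-1}=0):
  i=0: a_0=26, p_0 = 26*1 + 0 = 26, q_0 = 26*0 + 1 = 1.
  i=1: a_1=26, p_1 = 26*26 + 1 = 677, q_1 = 26*1 + 0 = 26.
Check: 677^2 - 678*26^2 = 458329 - 458328 = 1, so (x, y) = (677, 26) solves the equation, and by the theorem it is the least positive solution.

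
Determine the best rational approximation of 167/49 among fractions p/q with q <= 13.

Expand x = 167/49 as a continued fraction with the Euclidean algorithm:
  167 = 3*49 + 20, so a_0 = 3.
  49 = 2*20 + 9, so a_1 = 2.
  20 = 2*9 + 2, so a_2 = 2.
  9 = 4*2 + 1, so a_3 = 4.
  2 = 2*1 + 0, so a_4 = 2.
so x = [3; 2, 2, 4, 2].
Convergents (p_i = a_i*p_{i-1} + p_{i-2}, q_i = a_i*q_{i-1} + q_{i-2} with p_{-2}=0, p_{-1}=1, q_{-2}=1, q_{-1}=0), until the denominator exceeds 13:
  i=0: a_0=3, p_0 = 3*1 + 0 = 3, q_0 = 3*0 + 1 = 1.
  i=1: a_1=2, p_1 = 2*3 + 1 = 7, q_1 = 2*1 + 0 = 2.
  i=2: a_2=2, p_2 = 2*7 + 3 = 17, q_2 = 2*2 + 1 = 5.
  i=3: a_3=4, p_3 = 4*17 + 7 = 75, q_3 = 4*5 + 2 = 22.
q_3 = 22 > 13, so the last convergent with denominator <= 13 is p_2/q_2 = 17/5.
The closest fraction with denominator <= 13 is either p_2/q_2 or the intermediate fraction (k*p_2 + p_1)/(k*q_2 + q_1) with the largest k >= 1 whose denominator stays <= 13; these approach x as k grows, and every other convergent or intermediate fraction in range is farther away.
Largest k: floor((13 - q_1)/q_2) = floor((13 - 2)/5) = 2.
That gives (2*17 + 7)/(2*5 + 2) = 41/12.
Compare the errors: |x - 17/5| = |167*5 - 17*49|/(49*5) = 2/245, and |x - 41/12| = |167*12 - 41*49|/(49*12) = 5/588.
Cross-multiplying, 2*588 = 1176 < 1225 = 5*245, so 2/245 is smaller: the convergent 17/5 is closer to x than 41/12.

17/5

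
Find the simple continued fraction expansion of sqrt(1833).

Write x_i = (sqrt(1833) + m_i)/d_i with (m_0, d_0) = (0, 1). a_0 = floor(sqrt(1833)) = 42, since 42^2 = 1764 <= 1833 < 1849 = 43^2.
Iterate m_{i+1} = d_i*a_i - m_i, d_{i+1} = (1833 - m_{i+1}^2)/d_i, a_{i+1} = floor((a_0 + m_{i+1})/d_{i+1}):
  m_1 = 1*42 - 0 = 42, d_1 = (1833 - 42^2)/1 = 69/1 = 69, a_1 = floor((42 + 42)/69) = 1.
  m_2 = 69*1 - 42 = 27, d_2 = (1833 - 27^2)/69 = 1104/69 = 16, a_2 = floor((42 + 27)/16) = 4.
  m_3 = 16*4 - 27 = 37, d_3 = (1833 - 37^2)/16 = 464/16 = 29, a_3 = floor((42 + 37)/29) = 2.
  m_4 = 29*2 - 37 = 21, d_4 = (1833 - 21^2)/29 = 1392/29 = 48, a_4 = floor((42 + 21)/48) = 1.
  m_5 = 48*1 - 21 = 27, d_5 = (1833 - 27^2)/48 = 1104/48 = 23, a_5 = floor((42 + 27)/23) = 3.
  m_6 = 23*3 - 27 = 42, d_6 = (1833 - 42^2)/23 = 69/23 = 3, a_6 = floor((42 + 42)/3) = 28.
  m_7 = 3*28 - 42 = 42, d_7 = (1833 - 42^2)/3 = 69/3 = 23, a_7 = floor((42 + 42)/23) = 3.
  m_8 = 23*3 - 42 = 27, d_8 = (1833 - 27^2)/23 = 1104/23 = 48, a_8 = floor((42 + 27)/48) = 1.
  m_9 = 48*1 - 27 = 21, d_9 = (1833 - 21^2)/48 = 1392/48 = 29, a_9 = floor((42 + 21)/29) = 2.
  m_10 = 29*2 - 21 = 37, d_10 = (1833 - 37^2)/29 = 464/29 = 16, a_10 = floor((42 + 37)/16) = 4.
  m_11 = 16*4 - 37 = 27, d_11 = (1833 - 27^2)/16 = 1104/16 = 69, a_11 = floor((42 + 27)/69) = 1.
  m_12 = 69*1 - 27 = 42, d_12 = (1833 - 42^2)/69 = 69/69 = 1, a_12 = floor((42 + 42)/1) = 84.
  m_13 = 1*84 - 42 = 42, d_13 = (1833 - 42^2)/1 = 69/1 = 69: (m_13, d_13) = (m_1, d_1) = (42, 69), so from here the quotients repeat a_1, ..., a_12; the period length is 12.
Hence the expansion of sqrt(1833) is a_0 = 42 followed by the repeating block 1, 4, 2, 1, 3, 28, 3, 1, 2, 4, 1, 84 (period 12).

[42; (1, 4, 2, 1, 3, 28, 3, 1, 2, 4, 1, 84)]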